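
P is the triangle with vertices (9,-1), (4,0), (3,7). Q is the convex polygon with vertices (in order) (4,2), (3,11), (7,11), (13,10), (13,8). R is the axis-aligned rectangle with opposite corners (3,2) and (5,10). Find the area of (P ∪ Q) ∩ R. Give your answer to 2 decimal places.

13.23

The region (P ∪ Q) ∩ R is the polygon with vertices (3,7), (3.522,6.304), (3.111,10), (5,10), (5,2), (3.714,2).
By the shoelace formula its area is 13.23.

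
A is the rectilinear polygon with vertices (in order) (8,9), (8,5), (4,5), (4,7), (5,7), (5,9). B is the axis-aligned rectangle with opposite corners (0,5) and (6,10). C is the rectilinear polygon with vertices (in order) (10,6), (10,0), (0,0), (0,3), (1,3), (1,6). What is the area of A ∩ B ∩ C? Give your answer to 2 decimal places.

The intersection is the polygon with vertices (4,6), (6,6), (6,5), (4,5).
By the shoelace formula its area is 2.00.

2.00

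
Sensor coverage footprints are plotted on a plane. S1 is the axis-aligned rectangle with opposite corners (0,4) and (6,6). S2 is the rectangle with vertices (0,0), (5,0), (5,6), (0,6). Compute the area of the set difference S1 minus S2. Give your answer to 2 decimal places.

2.00

|S1∩S2|: x∈[0,5], y∈[4,6] → 5·2 = 10.
|S1| = 12.
|S1 ∖ S2| = |S1| − |S1∩S2| = 12 − 10 = 2.00.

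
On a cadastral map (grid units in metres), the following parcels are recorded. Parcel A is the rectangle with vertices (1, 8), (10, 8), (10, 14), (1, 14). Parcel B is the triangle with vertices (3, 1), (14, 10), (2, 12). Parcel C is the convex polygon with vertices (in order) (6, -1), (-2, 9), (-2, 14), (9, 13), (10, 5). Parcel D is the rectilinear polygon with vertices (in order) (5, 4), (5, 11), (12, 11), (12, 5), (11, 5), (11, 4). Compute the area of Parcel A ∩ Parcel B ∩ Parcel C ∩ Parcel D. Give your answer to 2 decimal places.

The intersection is the polygon with vertices (9.277,10.787), (9.625,8), (5,8), (5,11), (8,11).
By the shoelace formula its area is 13.18.

13.18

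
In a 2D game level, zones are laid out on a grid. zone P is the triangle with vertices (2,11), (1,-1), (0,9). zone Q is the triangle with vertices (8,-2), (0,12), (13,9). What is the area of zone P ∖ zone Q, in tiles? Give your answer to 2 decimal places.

|zone P| = 11, |zone P∩zone Q| = 0.9091.
|zone P ∖ zone Q| = |zone P| − |zone P∩zone Q| = 11 − 0.9091 = 10.09.

10.09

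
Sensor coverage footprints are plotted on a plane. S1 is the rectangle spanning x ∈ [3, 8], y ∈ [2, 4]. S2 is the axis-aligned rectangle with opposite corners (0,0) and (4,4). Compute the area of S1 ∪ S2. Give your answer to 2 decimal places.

24.00

By inclusion–exclusion:
Individual areas: |S1| = 10, |S2| = 16.
|S1∩S2|: x∈[3,4], y∈[2,4] → 1·2 = 2.
|S1 ∪ S2| = 26 − 2 = 24.00.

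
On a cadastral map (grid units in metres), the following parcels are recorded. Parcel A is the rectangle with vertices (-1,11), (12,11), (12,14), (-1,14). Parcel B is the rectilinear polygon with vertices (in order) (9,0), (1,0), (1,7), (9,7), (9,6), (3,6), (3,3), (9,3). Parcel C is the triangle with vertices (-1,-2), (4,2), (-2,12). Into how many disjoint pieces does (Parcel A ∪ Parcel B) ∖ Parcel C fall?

(Parcel A ∪ Parcel B) ∖ Parcel C splits into 3 disjoint pieces (area 39, area 17.8, area 9.3333).

3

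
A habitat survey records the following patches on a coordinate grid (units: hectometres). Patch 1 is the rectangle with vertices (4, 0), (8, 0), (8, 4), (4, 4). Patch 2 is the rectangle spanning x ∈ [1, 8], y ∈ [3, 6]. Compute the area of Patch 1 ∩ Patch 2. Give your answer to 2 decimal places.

|Patch 1∩Patch 2|: x∈[4,8], y∈[3,4] → 4·1 = 4.

4.00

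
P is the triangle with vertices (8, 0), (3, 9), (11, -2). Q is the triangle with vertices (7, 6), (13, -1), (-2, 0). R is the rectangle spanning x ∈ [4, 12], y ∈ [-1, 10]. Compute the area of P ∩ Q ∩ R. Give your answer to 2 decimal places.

The intersection is the polygon with vertices (5.776,5.184), (10.134,-0.809), (9.111,-0.741), (8,0), (5.297,4.865).
By the shoelace formula its area is 6.57.

6.57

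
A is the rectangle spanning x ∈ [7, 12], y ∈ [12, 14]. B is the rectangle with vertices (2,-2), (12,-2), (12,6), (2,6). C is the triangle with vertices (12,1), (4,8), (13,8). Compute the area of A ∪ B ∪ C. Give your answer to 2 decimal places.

107.21

By inclusion–exclusion:
Individual areas: |A| = 10, |B| = 80, |C| = 31.5.
|A∩B| = 0 (no overlap).
|A∩C| = 0.
|B∩C| = 14.2857.
|A∩B∩C| = 0.
|A ∪ B ∪ C| = 121.5 − 14.2857 + 0 = 107.21.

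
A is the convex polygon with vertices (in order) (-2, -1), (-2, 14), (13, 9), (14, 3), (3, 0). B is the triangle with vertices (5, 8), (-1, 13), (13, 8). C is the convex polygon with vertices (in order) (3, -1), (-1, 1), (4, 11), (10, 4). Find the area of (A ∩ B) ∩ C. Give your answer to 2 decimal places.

The region (A ∩ B) ∩ C is the polygon with vertices (5,8), (3.235,9.471), (4,11), (6.571,8).
By the shoelace formula its area is 4.27.

4.27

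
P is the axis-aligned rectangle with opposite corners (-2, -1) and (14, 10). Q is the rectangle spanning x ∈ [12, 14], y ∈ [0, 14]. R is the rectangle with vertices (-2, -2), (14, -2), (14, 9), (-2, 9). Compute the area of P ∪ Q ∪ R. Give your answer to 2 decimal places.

200.00

By inclusion–exclusion:
Individual areas: |P| = 176, |Q| = 28, |R| = 176.
|P∩Q|: x∈[12,14], y∈[0,10] → 2·10 = 20.
|P∩R|: x∈[-2,14], y∈[-1,9] → 16·10 = 160.
|Q∩R|: x∈[12,14], y∈[0,9] → 2·9 = 18.
|P∩Q∩R| = 18.
|P ∪ Q ∪ R| = 380 − 198 + 18 = 200.00.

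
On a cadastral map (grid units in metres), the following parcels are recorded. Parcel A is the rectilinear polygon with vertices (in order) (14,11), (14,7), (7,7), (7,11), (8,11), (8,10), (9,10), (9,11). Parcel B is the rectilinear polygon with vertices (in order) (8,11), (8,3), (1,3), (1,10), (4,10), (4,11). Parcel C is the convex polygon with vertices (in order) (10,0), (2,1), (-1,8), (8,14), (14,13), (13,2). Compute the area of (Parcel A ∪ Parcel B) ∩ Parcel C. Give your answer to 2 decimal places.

|Parcel A ∪ Parcel B| = 76.
|(Parcel A ∪ Parcel B) ∩ Parcel C| = 74.19.

74.19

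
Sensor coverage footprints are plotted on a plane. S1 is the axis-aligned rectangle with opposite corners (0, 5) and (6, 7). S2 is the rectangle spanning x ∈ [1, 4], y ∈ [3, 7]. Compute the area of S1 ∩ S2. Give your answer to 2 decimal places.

6.00

|S1∩S2|: x∈[1,4], y∈[5,7] → 3·2 = 6.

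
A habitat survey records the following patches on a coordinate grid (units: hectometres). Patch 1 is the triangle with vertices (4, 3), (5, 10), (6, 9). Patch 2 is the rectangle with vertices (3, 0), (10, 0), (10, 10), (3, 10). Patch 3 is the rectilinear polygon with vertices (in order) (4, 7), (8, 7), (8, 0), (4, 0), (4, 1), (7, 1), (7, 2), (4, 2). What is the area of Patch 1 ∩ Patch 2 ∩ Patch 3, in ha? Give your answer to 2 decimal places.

The intersection is the polygon with vertices (4,3), (4.571,7), (5.333,7).
By the shoelace formula its area is 1.52.

1.52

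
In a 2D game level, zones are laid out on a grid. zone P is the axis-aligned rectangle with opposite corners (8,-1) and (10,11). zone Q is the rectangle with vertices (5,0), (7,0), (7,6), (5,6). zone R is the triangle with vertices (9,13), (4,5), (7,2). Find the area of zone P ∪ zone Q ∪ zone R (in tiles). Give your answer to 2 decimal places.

48.39

By inclusion–exclusion:
Individual areas: |zone P| = 24, |zone Q| = 12, |zone R| = 19.5.
|zone P∩zone Q| = 0 (no overlap).
|zone P∩zone R| = 1.1136.
|zone Q∩zone R| = 6.
|zone P∩zone Q∩zone R| = 0.
|zone P ∪ zone Q ∪ zone R| = 55.5 − 7.1136 + 0 = 48.39.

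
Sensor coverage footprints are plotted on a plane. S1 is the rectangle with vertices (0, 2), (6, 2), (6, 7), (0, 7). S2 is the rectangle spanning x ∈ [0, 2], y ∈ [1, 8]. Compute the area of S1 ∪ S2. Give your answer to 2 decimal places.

By inclusion–exclusion:
Individual areas: |S1| = 30, |S2| = 14.
|S1∩S2|: x∈[0,2], y∈[2,7] → 2·5 = 10.
|S1 ∪ S2| = 44 − 10 = 34.00.

34.00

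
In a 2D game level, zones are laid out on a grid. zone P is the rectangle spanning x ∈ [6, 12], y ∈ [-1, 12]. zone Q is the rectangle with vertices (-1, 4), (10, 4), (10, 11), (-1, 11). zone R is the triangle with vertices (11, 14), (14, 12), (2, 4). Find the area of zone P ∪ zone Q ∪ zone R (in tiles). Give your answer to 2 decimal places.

133.13

By inclusion–exclusion:
Individual areas: |zone P| = 78, |zone Q| = 77, |zone R| = 24.
|zone P∩zone Q|: x∈[6,10], y∈[4,11] → 4·7 = 28.
|zone P∩zone R| = 14.3111.
|zone Q∩zone R| = 12.6167.
|zone P∩zone Q∩zone R| = 9.0611.
|zone P ∪ zone Q ∪ zone R| = 179 − 54.9278 + 9.0611 = 133.13.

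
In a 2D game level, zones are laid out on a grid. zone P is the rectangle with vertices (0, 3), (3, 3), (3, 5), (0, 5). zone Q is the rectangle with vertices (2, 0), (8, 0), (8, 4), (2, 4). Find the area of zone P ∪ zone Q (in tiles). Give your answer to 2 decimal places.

29.00

By inclusion–exclusion:
Individual areas: |zone P| = 6, |zone Q| = 24.
|zone P∩zone Q|: x∈[2,3], y∈[3,4] → 1·1 = 1.
|zone P ∪ zone Q| = 30 − 1 = 29.00.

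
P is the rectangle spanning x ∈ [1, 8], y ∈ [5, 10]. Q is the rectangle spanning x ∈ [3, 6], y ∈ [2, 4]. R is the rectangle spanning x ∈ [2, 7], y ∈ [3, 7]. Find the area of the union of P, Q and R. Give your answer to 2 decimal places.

48.00

By inclusion–exclusion:
Individual areas: |P| = 35, |Q| = 6, |R| = 20.
|P∩Q| = 0 (no overlap).
|P∩R|: x∈[2,7], y∈[5,7] → 5·2 = 10.
|Q∩R|: x∈[3,6], y∈[3,4] → 3·1 = 3.
|P∩Q∩R| = 0.
|P ∪ Q ∪ R| = 61 − 13 + 0 = 48.00.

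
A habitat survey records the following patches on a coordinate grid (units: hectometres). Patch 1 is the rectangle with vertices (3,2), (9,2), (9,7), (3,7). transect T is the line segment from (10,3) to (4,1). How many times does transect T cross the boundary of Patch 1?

The segment meets the boundary at (7,2), (9,2.667).

2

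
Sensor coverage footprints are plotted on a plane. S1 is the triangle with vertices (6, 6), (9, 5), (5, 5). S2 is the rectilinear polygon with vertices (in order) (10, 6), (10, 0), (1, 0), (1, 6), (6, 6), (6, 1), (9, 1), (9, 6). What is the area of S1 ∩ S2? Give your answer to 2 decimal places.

0.50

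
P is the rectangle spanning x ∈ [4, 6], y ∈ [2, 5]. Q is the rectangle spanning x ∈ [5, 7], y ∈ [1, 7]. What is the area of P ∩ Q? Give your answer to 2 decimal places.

|P∩Q|: x∈[5,6], y∈[2,5] → 1·3 = 3.

3.00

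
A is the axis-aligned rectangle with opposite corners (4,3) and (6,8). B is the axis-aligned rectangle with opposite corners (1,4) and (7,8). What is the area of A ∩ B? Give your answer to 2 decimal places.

8.00

|A∩B|: x∈[4,6], y∈[4,8] → 2·4 = 8.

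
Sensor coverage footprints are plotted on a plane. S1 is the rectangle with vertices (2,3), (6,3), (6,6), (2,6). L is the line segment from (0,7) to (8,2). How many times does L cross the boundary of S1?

The segment meets the boundary at (6,3.25), (2,5.75).

2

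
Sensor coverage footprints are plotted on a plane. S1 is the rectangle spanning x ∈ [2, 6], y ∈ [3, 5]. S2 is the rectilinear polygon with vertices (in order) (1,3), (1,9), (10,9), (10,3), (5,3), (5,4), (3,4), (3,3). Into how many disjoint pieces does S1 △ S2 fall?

2

S1 △ S2 splits into 2 disjoint pieces (area 46, area 2).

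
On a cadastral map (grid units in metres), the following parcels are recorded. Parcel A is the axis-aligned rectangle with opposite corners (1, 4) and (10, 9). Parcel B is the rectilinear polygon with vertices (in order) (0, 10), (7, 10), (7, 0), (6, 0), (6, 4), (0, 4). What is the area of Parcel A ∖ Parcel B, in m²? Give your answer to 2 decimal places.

|Parcel A| = 45, |Parcel A∩Parcel B| = 30.
|Parcel A ∖ Parcel B| = |Parcel A| − |Parcel A∩Parcel B| = 45 − 30 = 15.00.

15.00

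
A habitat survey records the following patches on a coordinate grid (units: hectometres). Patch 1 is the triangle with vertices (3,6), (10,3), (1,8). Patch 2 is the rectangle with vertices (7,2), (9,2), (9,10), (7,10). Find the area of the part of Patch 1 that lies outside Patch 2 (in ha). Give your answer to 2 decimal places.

|Patch 1| = 4, |Patch 1∩Patch 2| = 0.5079.
|Patch 1 ∖ Patch 2| = |Patch 1| − |Patch 1∩Patch 2| = 4 − 0.5079 = 3.49.

3.49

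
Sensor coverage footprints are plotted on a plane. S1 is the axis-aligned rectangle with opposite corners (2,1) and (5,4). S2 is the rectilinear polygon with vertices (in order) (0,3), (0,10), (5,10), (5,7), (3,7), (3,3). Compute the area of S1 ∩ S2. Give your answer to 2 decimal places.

The intersection is the polygon with vertices (2,4), (3,4), (3,3), (2,3).
By the shoelace formula its area is 1.00.

1.00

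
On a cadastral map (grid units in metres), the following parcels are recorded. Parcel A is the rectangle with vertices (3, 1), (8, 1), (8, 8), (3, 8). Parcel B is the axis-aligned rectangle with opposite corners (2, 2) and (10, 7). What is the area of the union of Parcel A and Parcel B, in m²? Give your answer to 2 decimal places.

By inclusion–exclusion:
Individual areas: |Parcel A| = 35, |Parcel B| = 40.
|Parcel A∩Parcel B|: x∈[3,8], y∈[2,7] → 5·5 = 25.
|Parcel A ∪ Parcel B| = 75 − 25 = 50.00.

50.00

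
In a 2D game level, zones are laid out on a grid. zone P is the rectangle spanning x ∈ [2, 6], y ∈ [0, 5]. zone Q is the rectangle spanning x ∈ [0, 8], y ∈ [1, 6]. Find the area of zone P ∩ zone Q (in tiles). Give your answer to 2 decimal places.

16.00

|zone P∩zone Q|: x∈[2,6], y∈[1,5] → 4·4 = 16.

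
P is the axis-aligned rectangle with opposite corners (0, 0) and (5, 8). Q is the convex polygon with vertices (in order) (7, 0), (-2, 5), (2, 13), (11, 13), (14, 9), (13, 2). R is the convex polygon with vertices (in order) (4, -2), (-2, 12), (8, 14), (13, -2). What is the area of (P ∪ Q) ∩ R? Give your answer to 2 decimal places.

|P ∪ Q| = 164.5.
|(P ∪ Q) ∩ R| = 113.68.

113.68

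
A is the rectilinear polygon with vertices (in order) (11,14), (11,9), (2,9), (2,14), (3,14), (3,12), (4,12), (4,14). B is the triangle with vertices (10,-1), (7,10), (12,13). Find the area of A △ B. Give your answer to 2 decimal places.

|A| = 43, |B| = 32, |A∩B| = 8.6636.
|A △ B| = |A| + |B| − 2·|A∩B| = 43 + 32 − 17.3273 = 57.67.

57.67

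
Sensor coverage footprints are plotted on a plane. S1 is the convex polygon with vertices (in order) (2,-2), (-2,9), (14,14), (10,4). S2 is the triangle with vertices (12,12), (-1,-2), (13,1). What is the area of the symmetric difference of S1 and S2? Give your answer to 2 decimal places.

111.71

|S1| = 126, |S2| = 78.5, |S1∩S2| = 46.3955.
|S1 △ S2| = |S1| + |S2| − 2·|S1∩S2| = 126 + 78.5 − 92.791 = 111.71.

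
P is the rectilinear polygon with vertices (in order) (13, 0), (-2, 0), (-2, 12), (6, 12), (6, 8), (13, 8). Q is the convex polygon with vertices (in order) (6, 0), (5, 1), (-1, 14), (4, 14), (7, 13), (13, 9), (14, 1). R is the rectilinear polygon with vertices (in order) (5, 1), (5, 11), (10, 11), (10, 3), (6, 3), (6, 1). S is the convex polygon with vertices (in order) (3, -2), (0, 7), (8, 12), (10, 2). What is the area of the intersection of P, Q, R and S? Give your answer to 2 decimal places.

25.94

The intersection is the polygon with vertices (8.8,8), (9.8,3), (6,3), (6,1), (5,1), (5,10.125), (6,10.75), (6,8).
By the shoelace formula its area is 25.94.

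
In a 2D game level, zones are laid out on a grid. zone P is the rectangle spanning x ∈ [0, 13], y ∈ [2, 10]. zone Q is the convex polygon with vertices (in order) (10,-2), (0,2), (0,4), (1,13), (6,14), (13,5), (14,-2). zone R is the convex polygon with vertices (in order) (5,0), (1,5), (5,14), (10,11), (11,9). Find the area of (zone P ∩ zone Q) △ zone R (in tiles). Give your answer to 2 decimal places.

60.61

|zone P ∩ zone Q| = 92.2778.
|(zone P ∩ zone Q) ∩ zone R| = 52.5838.
|(zone P ∩ zone Q) △ zone R| = 92.2778 + 73.5 − 105.1675 = 60.61.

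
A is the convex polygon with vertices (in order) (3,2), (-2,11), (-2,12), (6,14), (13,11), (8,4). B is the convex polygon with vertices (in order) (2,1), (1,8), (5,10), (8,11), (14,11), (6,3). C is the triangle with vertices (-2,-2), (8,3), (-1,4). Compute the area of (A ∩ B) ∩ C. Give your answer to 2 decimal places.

The region (A ∩ B) ∩ C is the polygon with vertices (3,2), (2.079,3.658), (6.043,3.217).
By the shoelace formula its area is 3.08.

3.08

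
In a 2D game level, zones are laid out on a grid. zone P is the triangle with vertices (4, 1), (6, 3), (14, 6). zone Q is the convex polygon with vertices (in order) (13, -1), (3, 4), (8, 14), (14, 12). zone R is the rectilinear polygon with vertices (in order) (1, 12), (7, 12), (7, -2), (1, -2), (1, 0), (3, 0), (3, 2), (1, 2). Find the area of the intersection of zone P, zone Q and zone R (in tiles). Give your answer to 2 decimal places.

0.90

The intersection is the polygon with vertices (7,3.375), (7,2.5), (6.5,2.25), (5.667,2.667), (6,3).
By the shoelace formula its area is 0.90.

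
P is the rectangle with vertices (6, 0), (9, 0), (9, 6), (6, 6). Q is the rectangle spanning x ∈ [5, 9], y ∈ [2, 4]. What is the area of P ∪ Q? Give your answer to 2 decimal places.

By inclusion–exclusion:
Individual areas: |P| = 18, |Q| = 8.
|P∩Q|: x∈[6,9], y∈[2,4] → 3·2 = 6.
|P ∪ Q| = 26 − 6 = 20.00.

20.00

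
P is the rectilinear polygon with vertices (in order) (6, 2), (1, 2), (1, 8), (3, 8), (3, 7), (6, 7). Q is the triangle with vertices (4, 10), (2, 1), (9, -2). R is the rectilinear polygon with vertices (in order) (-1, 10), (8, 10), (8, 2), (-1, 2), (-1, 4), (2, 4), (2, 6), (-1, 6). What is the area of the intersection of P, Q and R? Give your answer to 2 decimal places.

15.44

The intersection is the polygon with vertices (3.333,7), (5.25,7), (6,5.2), (6,2), (2.222,2).
By the shoelace formula its area is 15.44.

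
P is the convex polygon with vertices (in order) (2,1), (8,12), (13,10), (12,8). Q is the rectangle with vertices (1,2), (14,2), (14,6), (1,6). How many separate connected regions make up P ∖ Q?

P ∖ Q splits into 2 disjoint pieces (area 0.4416, area 28.961).

2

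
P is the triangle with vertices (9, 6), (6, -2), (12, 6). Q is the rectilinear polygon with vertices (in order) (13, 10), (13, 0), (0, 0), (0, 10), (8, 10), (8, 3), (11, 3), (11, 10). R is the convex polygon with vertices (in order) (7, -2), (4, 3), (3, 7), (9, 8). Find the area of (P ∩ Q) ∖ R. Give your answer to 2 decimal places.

|P ∩ Q| = 4.625.
|(P ∩ Q) ∩ R| = 1.1833.
|(P ∩ Q) ∖ R| = 4.625 − 1.1833 = 3.44.

3.44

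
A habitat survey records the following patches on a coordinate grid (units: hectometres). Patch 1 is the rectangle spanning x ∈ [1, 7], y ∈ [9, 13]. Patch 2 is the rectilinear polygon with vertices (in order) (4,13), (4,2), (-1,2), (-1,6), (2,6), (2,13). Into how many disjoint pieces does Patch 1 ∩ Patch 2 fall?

1

Patch 1 ∩ Patch 2 is a single connected region.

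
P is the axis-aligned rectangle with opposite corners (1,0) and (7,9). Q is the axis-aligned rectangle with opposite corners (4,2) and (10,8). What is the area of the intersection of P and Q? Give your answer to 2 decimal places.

18.00

|P∩Q|: x∈[4,7], y∈[2,8] → 3·6 = 18.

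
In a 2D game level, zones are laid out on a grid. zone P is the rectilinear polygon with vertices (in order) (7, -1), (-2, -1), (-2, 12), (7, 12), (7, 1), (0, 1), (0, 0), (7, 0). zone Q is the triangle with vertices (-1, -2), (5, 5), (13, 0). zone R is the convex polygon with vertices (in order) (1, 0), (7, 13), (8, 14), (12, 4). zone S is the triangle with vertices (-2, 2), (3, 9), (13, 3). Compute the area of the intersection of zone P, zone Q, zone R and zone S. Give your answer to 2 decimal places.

The intersection is the polygon with vertices (5,5), (7,3.75), (7,2.6), (2.697,2.313).
By the shoelace formula its area is 6.60.

6.60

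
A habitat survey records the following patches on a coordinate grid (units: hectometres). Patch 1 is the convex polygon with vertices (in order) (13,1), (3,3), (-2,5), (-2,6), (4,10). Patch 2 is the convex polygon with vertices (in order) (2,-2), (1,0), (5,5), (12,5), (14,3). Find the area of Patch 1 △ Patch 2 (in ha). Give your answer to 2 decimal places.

68.62

|Patch 1| = 57.5, |Patch 2| = 48, |Patch 1∩Patch 2| = 18.4384.
|Patch 1 △ Patch 2| = |Patch 1| + |Patch 2| − 2·|Patch 1∩Patch 2| = 57.5 + 48 − 36.8767 = 68.62.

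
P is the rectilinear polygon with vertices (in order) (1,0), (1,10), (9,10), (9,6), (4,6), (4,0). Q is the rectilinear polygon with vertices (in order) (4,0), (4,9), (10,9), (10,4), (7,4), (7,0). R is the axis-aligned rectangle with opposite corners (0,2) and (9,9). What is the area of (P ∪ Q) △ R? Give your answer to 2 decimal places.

36.00

|P ∪ Q| = 77.
|(P ∪ Q) ∩ R| = 52.
|(P ∪ Q) △ R| = 77 + 63 − 104 = 36.00.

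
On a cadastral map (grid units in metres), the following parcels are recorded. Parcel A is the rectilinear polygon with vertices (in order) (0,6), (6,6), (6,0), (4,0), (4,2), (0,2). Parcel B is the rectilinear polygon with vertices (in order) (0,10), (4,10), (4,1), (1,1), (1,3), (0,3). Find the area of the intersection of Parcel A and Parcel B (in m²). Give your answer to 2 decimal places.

15.00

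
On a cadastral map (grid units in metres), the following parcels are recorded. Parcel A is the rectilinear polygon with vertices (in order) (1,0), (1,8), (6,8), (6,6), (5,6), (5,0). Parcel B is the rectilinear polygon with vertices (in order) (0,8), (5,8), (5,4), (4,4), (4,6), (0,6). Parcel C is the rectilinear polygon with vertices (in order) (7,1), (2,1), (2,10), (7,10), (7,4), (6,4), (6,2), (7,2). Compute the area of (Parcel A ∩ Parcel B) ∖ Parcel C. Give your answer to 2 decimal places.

2.00

|Parcel A ∩ Parcel B| = 10.
|(Parcel A ∩ Parcel B) ∩ Parcel C| = 8.
|(Parcel A ∩ Parcel B) ∖ Parcel C| = 10 − 8 = 2.00.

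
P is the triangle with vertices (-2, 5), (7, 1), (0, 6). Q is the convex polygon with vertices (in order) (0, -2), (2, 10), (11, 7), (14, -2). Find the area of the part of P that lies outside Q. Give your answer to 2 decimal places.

|P| = 8.5, |P∩Q| = 4.7427.
|P ∖ Q| = |P| − |P∩Q| = 8.5 − 4.7427 = 3.76.

3.76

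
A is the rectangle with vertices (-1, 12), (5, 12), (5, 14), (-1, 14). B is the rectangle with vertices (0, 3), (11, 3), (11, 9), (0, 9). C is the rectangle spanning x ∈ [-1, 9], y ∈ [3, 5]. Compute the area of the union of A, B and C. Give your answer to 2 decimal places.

80.00

By inclusion–exclusion:
Individual areas: |A| = 12, |B| = 66, |C| = 20.
|A∩B| = 0 (no overlap).
|A∩C| = 0 (no overlap).
|B∩C|: x∈[0,9], y∈[3,5] → 9·2 = 18.
|A∩B∩C| = 0.
|A ∪ B ∪ C| = 98 − 18 + 0 = 80.00.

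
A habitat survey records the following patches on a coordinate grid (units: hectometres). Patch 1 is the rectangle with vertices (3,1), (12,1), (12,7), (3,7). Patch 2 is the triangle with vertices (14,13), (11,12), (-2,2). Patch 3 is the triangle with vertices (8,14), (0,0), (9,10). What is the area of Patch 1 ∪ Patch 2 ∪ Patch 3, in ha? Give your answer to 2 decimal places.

76.65

By inclusion–exclusion:
Individual areas: |Patch 1| = 54, |Patch 2| = 8.5, |Patch 3| = 23.
|Patch 1∩Patch 2| = 0.9102.
|Patch 1∩Patch 3| = 5.175.
|Patch 2∩Patch 3| = 3.5102.
|Patch 1∩Patch 2∩Patch 3| = 0.7455.
|Patch 1 ∪ Patch 2 ∪ Patch 3| = 85.5 − 9.5954 + 0.7455 = 76.65.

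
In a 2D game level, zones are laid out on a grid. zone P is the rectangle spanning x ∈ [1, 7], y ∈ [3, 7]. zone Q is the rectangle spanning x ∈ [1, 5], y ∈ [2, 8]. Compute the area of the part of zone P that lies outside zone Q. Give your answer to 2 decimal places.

8.00

|zone P∩zone Q|: x∈[1,5], y∈[3,7] → 4·4 = 16.
|zone P| = 24.
|zone P ∖ zone Q| = |zone P| − |zone P∩zone Q| = 24 − 16 = 8.00.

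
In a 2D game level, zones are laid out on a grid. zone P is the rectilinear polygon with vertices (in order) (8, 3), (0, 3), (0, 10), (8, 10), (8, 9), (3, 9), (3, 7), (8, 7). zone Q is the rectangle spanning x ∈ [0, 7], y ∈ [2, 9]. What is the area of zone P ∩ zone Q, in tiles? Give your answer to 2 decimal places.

34.00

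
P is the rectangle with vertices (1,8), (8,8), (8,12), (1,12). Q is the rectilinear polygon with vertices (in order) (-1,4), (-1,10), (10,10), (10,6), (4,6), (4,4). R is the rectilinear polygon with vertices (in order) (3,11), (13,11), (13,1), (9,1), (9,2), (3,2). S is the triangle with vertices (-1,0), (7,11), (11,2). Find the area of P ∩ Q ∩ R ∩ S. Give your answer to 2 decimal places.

4.56

The intersection is the polygon with vertices (7.444,10), (8,8.75), (8,8), (4.818,8), (6.273,10).
By the shoelace formula its area is 4.56.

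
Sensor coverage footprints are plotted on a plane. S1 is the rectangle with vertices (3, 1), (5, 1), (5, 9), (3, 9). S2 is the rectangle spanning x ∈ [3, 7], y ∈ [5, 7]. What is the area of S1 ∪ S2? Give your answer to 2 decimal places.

By inclusion–exclusion:
Individual areas: |S1| = 16, |S2| = 8.
|S1∩S2|: x∈[3,5], y∈[5,7] → 2·2 = 4.
|S1 ∪ S2| = 24 − 4 = 20.00.

20.00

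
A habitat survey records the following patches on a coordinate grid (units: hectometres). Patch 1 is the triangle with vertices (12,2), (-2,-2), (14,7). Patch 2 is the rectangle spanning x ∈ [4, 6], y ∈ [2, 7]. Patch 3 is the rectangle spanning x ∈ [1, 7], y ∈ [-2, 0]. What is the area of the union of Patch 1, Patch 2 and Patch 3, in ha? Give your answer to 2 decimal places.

By inclusion–exclusion:
Individual areas: |Patch 1| = 31, |Patch 2| = 10, |Patch 3| = 12.
|Patch 1∩Patch 2| = 0.2222.
|Patch 1∩Patch 3| = 2.1989.
|Patch 2∩Patch 3| = 0 (no overlap).
|Patch 1∩Patch 2∩Patch 3| = 0.
|Patch 1 ∪ Patch 2 ∪ Patch 3| = 53 − 2.4211 + 0 = 50.58.

50.58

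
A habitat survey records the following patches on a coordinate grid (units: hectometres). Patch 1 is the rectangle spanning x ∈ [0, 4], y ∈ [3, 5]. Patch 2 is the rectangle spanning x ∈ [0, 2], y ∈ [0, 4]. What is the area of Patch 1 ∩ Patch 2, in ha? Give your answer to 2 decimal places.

2.00

|Patch 1∩Patch 2|: x∈[0,2], y∈[3,4] → 2·1 = 2.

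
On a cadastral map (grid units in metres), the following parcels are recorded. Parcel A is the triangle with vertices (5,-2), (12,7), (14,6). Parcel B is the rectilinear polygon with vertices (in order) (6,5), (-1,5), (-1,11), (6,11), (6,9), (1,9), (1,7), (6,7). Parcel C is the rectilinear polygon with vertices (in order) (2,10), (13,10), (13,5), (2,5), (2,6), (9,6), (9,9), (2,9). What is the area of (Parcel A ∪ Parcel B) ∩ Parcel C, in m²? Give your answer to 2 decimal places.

|Parcel A ∪ Parcel B| = 44.5.
|(Parcel A ∪ Parcel B) ∩ Parcel C| = 11.30.

11.30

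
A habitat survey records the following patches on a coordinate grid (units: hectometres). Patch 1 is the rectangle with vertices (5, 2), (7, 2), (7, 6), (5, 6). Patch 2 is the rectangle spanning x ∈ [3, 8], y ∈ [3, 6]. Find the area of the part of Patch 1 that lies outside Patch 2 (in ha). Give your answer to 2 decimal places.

2.00

|Patch 1∩Patch 2|: x∈[5,7], y∈[3,6] → 2·3 = 6.
|Patch 1| = 8.
|Patch 1 ∖ Patch 2| = |Patch 1| − |Patch 1∩Patch 2| = 8 − 6 = 2.00.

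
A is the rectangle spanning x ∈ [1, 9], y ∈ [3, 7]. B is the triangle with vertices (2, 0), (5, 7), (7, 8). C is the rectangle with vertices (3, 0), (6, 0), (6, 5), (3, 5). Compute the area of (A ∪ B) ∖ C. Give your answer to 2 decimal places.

27.05

|A ∪ B| = 33.5714.
|(A ∪ B) ∩ C| = 6.5173.
|(A ∪ B) ∖ C| = 33.5714 − 6.5173 = 27.05.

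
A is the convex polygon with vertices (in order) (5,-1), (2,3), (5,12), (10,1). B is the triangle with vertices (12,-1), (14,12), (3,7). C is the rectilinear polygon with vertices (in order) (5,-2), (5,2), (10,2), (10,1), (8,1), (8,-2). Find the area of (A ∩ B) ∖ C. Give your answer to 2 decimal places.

16.36

|A ∩ B| = 16.9476.
|(A ∩ B) ∩ C| = 0.5852.
|(A ∩ B) ∖ C| = 16.9476 − 0.5852 = 16.36.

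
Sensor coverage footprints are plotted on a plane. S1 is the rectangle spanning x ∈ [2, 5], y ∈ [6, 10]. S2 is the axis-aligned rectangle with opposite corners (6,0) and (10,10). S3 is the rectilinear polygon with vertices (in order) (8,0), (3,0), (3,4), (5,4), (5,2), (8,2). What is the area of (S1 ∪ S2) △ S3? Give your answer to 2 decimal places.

58.00

|S1 ∪ S2| = 52.
|(S1 ∪ S2) ∩ S3| = 4.
|(S1 ∪ S2) △ S3| = 52 + 14 − 8 = 58.00.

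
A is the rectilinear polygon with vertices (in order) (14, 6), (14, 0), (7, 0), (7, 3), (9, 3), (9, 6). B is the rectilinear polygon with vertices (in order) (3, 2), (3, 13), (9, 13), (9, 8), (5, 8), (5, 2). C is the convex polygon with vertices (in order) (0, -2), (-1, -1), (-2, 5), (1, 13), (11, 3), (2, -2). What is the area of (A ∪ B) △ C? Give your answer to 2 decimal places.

138.11

|A ∪ B| = 78.
|(A ∪ B) ∩ C| = 22.9444.
|(A ∪ B) △ C| = 78 + 106 − 45.8889 = 138.11.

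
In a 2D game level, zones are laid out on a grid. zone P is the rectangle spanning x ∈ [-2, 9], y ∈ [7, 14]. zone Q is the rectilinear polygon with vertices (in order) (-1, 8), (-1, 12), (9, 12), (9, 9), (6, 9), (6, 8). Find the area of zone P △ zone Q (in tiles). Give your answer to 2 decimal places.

40.00

|zone P| = 77, |zone Q| = 37, |zone P∩zone Q| = 37.
|zone P △ zone Q| = |zone P| + |zone Q| − 2·|zone P∩zone Q| = 77 + 37 − 74 = 40.00.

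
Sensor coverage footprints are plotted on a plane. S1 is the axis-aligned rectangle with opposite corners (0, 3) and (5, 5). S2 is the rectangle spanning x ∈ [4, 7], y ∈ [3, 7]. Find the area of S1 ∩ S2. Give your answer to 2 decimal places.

|S1∩S2|: x∈[4,5], y∈[3,5] → 1·2 = 2.

2.00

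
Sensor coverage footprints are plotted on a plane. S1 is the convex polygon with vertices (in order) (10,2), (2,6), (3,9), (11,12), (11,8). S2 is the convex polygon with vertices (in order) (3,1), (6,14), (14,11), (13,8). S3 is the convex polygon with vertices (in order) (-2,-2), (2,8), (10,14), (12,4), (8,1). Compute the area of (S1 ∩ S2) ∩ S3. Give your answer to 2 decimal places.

38.15

The region (S1 ∩ S2) ∩ S3 is the polygon with vertices (5.021,9.758), (10.442,11.791), (11,9), (11,8), (10.736,6.415), (6.75,3.625), (3.931,5.035).
By the shoelace formula its area is 38.15.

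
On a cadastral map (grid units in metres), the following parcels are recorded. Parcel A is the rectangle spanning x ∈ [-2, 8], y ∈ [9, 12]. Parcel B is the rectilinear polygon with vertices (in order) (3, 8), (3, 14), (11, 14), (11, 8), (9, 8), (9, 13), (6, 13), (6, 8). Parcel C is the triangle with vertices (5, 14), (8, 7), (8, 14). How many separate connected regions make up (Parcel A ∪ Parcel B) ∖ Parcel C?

(Parcel A ∪ Parcel B) ∖ Parcel C splits into 2 disjoint pieces (area 33.3571, area 13).

2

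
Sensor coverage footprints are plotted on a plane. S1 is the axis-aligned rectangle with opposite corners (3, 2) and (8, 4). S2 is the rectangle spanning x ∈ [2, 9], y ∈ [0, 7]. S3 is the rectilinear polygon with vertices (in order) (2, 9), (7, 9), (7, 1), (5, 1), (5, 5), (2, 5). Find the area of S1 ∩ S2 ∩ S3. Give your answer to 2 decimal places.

4.00

The intersection is the polygon with vertices (7,4), (7,2), (5,2), (5,4).
By the shoelace formula its area is 4.00.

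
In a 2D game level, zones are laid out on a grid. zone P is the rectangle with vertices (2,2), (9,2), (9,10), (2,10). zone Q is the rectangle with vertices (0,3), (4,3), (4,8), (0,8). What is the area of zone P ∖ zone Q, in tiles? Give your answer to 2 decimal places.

46.00

|zone P∩zone Q|: x∈[2,4], y∈[3,8] → 2·5 = 10.
|zone P| = 56.
|zone P ∖ zone Q| = |zone P| − |zone P∩zone Q| = 56 − 10 = 46.00.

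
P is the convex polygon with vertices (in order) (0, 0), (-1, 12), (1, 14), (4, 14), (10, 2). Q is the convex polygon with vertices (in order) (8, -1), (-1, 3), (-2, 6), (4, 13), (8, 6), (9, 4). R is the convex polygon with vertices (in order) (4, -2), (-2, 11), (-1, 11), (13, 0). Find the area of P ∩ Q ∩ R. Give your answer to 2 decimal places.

41.10

The intersection is the polygon with vertices (0.963,9.457), (8.852,3.259), (8.542,1.708), (3.966,0.793), (2.387,1.495), (-0.5,7.75).
By the shoelace formula its area is 41.10.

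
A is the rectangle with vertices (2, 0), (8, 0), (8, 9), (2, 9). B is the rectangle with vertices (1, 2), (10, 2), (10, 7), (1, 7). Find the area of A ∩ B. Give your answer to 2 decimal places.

|A∩B|: x∈[2,8], y∈[2,7] → 6·5 = 30.

30.00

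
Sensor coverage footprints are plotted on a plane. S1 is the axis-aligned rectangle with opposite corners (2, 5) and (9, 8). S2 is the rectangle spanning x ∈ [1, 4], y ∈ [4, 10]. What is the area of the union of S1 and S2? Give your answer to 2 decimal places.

33.00

By inclusion–exclusion:
Individual areas: |S1| = 21, |S2| = 18.
|S1∩S2|: x∈[2,4], y∈[5,8] → 2·3 = 6.
|S1 ∪ S2| = 39 − 6 = 33.00.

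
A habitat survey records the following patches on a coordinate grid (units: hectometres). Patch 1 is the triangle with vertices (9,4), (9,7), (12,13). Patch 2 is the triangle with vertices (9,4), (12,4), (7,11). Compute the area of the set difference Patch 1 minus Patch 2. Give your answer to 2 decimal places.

|Patch 1| = 4.5, |Patch 1∩Patch 2| = 1.7928.
|Patch 1 ∖ Patch 2| = |Patch 1| − |Patch 1∩Patch 2| = 4.5 − 1.7928 = 2.71.

2.71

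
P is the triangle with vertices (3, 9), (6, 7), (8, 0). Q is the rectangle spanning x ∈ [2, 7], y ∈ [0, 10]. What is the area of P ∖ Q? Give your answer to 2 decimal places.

0.85

|P| = 8.5, |P∩Q| = 7.65.
|P ∖ Q| = |P| − |P∩Q| = 8.5 − 7.65 = 0.85.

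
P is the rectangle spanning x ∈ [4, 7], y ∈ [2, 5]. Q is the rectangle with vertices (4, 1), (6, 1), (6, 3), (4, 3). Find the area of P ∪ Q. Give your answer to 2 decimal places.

11.00

By inclusion–exclusion:
Individual areas: |P| = 9, |Q| = 4.
|P∩Q|: x∈[4,6], y∈[2,3] → 2·1 = 2.
|P ∪ Q| = 13 − 2 = 11.00.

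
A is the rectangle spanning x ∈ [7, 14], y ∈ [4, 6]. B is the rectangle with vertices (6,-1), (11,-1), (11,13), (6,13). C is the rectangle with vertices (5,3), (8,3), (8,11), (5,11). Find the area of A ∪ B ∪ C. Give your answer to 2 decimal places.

By inclusion–exclusion:
Individual areas: |A| = 14, |B| = 70, |C| = 24.
|A∩B|: x∈[7,11], y∈[4,6] → 4·2 = 8.
|A∩C|: x∈[7,8], y∈[4,6] → 1·2 = 2.
|B∩C|: x∈[6,8], y∈[3,11] → 2·8 = 16.
|A∩B∩C| = 2.
|A ∪ B ∪ C| = 108 − 26 + 2 = 84.00.

84.00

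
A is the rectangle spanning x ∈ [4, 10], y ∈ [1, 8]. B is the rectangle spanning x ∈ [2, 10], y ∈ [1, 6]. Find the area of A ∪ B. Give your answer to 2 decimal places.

52.00

By inclusion–exclusion:
Individual areas: |A| = 42, |B| = 40.
|A∩B|: x∈[4,10], y∈[1,6] → 6·5 = 30.
|A ∪ B| = 82 − 30 = 52.00.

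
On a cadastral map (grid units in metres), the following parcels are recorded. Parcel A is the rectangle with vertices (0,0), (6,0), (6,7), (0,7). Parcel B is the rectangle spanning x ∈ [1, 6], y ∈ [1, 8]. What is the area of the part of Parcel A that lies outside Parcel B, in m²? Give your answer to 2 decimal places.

12.00

|Parcel A∩Parcel B|: x∈[1,6], y∈[1,7] → 5·6 = 30.
|Parcel A| = 42.
|Parcel A ∖ Parcel B| = |Parcel A| − |Parcel A∩Parcel B| = 42 − 30 = 12.00.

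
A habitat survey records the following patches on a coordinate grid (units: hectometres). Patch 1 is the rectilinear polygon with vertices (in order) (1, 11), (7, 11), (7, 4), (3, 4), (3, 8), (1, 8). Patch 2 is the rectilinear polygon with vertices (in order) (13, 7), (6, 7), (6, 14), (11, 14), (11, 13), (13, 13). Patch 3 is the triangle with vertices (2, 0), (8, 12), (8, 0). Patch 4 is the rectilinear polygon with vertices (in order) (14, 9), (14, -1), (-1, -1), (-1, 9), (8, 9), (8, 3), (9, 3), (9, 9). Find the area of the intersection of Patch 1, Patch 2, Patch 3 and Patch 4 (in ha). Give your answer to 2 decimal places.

1.75

The intersection is the polygon with vertices (6,7), (6,8), (6.5,9), (7,9), (7,7).
By the shoelace formula its area is 1.75.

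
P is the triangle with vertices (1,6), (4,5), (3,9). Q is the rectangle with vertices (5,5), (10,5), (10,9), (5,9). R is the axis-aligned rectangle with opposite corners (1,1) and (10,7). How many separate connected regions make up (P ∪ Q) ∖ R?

(P ∪ Q) ∖ R splits into 2 disjoint pieces (area 1.8333, area 10).

2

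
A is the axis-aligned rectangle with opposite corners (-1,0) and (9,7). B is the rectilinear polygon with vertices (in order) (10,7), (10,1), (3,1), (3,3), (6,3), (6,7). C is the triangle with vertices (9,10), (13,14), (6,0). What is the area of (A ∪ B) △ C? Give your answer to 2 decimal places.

|A ∪ B| = 76.
|(A ∪ B) ∩ C| = 4.9.
|(A ∪ B) △ C| = 76 + 14 − 9.8 = 80.20.

80.20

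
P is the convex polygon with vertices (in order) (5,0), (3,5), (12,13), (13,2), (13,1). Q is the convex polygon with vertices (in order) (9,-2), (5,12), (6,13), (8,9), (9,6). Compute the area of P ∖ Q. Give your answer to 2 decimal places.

65.46

|P| = 79.5, |P∩Q| = 14.044.
|P ∖ Q| = |P| − |P∩Q| = 79.5 − 14.044 = 65.46.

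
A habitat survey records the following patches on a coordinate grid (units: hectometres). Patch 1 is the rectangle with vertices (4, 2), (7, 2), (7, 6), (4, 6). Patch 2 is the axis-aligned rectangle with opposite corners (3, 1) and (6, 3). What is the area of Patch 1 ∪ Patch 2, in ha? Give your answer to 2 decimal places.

By inclusion–exclusion:
Individual areas: |Patch 1| = 12, |Patch 2| = 6.
|Patch 1∩Patch 2|: x∈[4,6], y∈[2,3] → 2·1 = 2.
|Patch 1 ∪ Patch 2| = 18 − 2 = 16.00.

16.00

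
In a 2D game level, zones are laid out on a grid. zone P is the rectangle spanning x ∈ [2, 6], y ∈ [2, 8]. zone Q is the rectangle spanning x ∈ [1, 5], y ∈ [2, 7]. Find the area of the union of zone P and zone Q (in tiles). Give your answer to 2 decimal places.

29.00

By inclusion–exclusion:
Individual areas: |zone P| = 24, |zone Q| = 20.
|zone P∩zone Q|: x∈[2,5], y∈[2,7] → 3·5 = 15.
|zone P ∪ zone Q| = 44 − 15 = 29.00.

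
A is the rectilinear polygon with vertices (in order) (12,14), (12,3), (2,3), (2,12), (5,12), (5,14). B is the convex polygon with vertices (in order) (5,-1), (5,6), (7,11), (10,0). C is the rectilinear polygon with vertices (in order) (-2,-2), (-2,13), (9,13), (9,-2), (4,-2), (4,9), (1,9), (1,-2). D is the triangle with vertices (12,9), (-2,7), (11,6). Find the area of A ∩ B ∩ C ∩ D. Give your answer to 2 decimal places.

The intersection is the polygon with vertices (5.848,8.121), (7.713,8.387), (8.307,6.207), (5.179,6.448).
By the shoelace formula its area is 4.81.

4.81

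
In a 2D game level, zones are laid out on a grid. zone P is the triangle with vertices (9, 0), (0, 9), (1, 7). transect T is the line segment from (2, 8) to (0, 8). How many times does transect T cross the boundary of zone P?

2

The segment meets the boundary at (0.5,8), (1,8).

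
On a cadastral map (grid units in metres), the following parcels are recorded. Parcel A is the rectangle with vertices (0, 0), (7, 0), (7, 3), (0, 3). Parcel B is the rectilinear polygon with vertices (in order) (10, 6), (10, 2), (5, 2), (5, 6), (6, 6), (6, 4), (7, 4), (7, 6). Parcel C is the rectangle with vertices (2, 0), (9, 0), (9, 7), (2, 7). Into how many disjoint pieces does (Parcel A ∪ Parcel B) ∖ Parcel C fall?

2

(Parcel A ∪ Parcel B) ∖ Parcel C splits into 2 disjoint pieces (area 6, area 4).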